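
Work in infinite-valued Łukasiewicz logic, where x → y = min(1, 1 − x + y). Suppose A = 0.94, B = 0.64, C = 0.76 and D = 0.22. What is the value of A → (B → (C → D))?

0.88

C → D = min(1, 1 − 0.76 + 0.22) = min(1, 0.46) = 0.46
B → (C → D) = min(1, 1 − 0.64 + 0.46) = min(1, 0.82) = 0.82
A → (B → (C → D)) = min(1, 1 − 0.94 + 0.82) = min(1, 0.88) = 0.88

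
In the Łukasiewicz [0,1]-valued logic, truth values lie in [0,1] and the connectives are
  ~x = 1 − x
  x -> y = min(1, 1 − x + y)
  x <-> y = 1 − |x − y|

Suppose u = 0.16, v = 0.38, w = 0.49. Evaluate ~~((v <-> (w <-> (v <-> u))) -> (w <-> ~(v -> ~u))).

v <-> u = 1 − |0.38 − 0.16| = 1 − 0.22 = 0.78
w <-> (v <-> u) = 1 − |0.49 − 0.78| = 1 − 0.29 = 0.71
v <-> (w <-> (v <-> u)) = 1 − |0.38 − 0.71| = 1 − 0.33 = 0.67
~u = 1 − 0.16 = 0.84
v -> ~u = min(1, 1 − 0.38 + 0.84) = min(1, 1.46) = 1.00
~(v -> ~u) = 1 − 1.00 = 0.00
w <-> ~(v -> ~u) = 1 − |0.49 − 0.00| = 1 − 0.49 = 0.51
(v <-> (w <-> (v <-> u))) -> (w <-> ~(v -> ~u)) = min(1, 1 − 0.67 + 0.51) = min(1, 0.84) = 0.84
~((v <-> (w <-> (v <-> u))) -> (w <-> ~(v -> ~u))) = 1 − 0.84 = 0.16
~~((v <-> (w <-> (v <-> u))) -> (w <-> ~(v -> ~u))) = 1 − 0.16 = 0.84

0.84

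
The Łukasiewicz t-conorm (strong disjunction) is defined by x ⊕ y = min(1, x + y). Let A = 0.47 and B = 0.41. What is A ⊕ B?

A ⊕ B = min(1, 0.47 + 0.41) = min(1, 0.88) = 0.88
For comparison, the Gödel t-conorm max(x, y) would give 0.47.

0.88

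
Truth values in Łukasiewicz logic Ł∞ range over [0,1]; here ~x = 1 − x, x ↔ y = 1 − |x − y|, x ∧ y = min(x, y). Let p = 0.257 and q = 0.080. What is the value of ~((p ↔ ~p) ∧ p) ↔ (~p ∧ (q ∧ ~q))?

0.337

~p = 1 − 0.257 = 0.743
p ↔ ~p = 1 − |0.257 − 0.743| = 1 − 0.486 = 0.514
(p ↔ ~p) ∧ p = min(0.514, 0.257) = 0.257
~((p ↔ ~p) ∧ p) = 1 − 0.257 = 0.743
~q = 1 − 0.080 = 0.920
q ∧ ~q = min(0.080, 0.920) = 0.080
~p ∧ (q ∧ ~q) = min(0.743, 0.080) = 0.080
~((p ↔ ~p) ∧ p) ↔ (~p ∧ (q ∧ ~q)) = 1 − |0.743 − 0.080| = 1 − 0.663 = 0.337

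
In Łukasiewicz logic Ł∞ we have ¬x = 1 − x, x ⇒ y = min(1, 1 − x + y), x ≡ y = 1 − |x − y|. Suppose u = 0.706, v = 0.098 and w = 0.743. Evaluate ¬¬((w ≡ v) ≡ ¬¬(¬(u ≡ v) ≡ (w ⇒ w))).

0.747

w ≡ v = 1 − |0.743 − 0.098| = 1 − 0.645 = 0.355
u ≡ v = 1 − |0.706 − 0.098| = 1 − 0.608 = 0.392
¬(u ≡ v) = 1 − 0.392 = 0.608
w ⇒ w = min(1, 1 − 0.743 + 0.743) = min(1, 1.000) = 1.000
¬(u ≡ v) ≡ (w ⇒ w) = 1 − |0.608 − 1.000| = 1 − 0.392 = 0.608
¬(¬(u ≡ v) ≡ (w ⇒ w)) = 1 − 0.608 = 0.392
¬¬(¬(u ≡ v) ≡ (w ⇒ w)) = 1 − 0.392 = 0.608
(w ≡ v) ≡ ¬¬(¬(u ≡ v) ≡ (w ⇒ w)) = 1 − |0.355 − 0.608| = 1 − 0.253 = 0.747
¬((w ≡ v) ≡ ¬¬(¬(u ≡ v) ≡ (w ⇒ w))) = 1 − 0.747 = 0.253
¬¬((w ≡ v) ≡ ¬¬(¬(u ≡ v) ≡ (w ⇒ w))) = 1 − 0.253 = 0.747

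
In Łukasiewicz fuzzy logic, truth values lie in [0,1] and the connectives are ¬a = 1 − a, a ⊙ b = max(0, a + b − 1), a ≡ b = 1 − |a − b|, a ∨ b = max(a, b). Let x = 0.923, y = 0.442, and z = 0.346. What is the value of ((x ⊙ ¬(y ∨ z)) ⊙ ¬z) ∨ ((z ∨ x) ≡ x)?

y ∨ z = max(0.442, 0.346) = 0.442
¬(y ∨ z) = 1 − 0.442 = 0.558
x ⊙ ¬(y ∨ z) = max(0, 0.923 + 0.558 − 1) = max(0, 0.481) = 0.481
¬z = 1 − 0.346 = 0.654
(x ⊙ ¬(y ∨ z)) ⊙ ¬z = max(0, 0.481 + 0.654 − 1) = max(0, 0.135) = 0.135
z ∨ x = max(0.346, 0.923) = 0.923
(z ∨ x) ≡ x = 1 − |0.923 − 0.923| = 1 − 0.000 = 1.000
((x ⊙ ¬(y ∨ z)) ⊙ ¬z) ∨ ((z ∨ x) ≡ x) = max(0.135, 1.000) = 1.000

1.000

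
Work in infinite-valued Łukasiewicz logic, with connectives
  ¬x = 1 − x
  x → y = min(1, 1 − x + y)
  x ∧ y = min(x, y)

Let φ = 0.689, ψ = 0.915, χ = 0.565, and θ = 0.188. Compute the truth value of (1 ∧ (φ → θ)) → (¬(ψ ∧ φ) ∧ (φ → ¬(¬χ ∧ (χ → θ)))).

φ → θ = min(1, 1 − 0.689 + 0.188) = min(1, 0.499) = 0.499
1 ∧ (φ → θ) = min(1.000, 0.499) = 0.499
ψ ∧ φ = min(0.915, 0.689) = 0.689
¬(ψ ∧ φ) = 1 − 0.689 = 0.311
¬χ = 1 − 0.565 = 0.435
χ → θ = min(1, 1 − 0.565 + 0.188) = min(1, 0.623) = 0.623
¬χ ∧ (χ → θ) = min(0.435, 0.623) = 0.435
¬(¬χ ∧ (χ → θ)) = 1 − 0.435 = 0.565
φ → ¬(¬χ ∧ (χ → θ)) = min(1, 1 − 0.689 + 0.565) = min(1, 0.876) = 0.876
¬(ψ ∧ φ) ∧ (φ → ¬(¬χ ∧ (χ → θ))) = min(0.311, 0.876) = 0.311
(1 ∧ (φ → θ)) → (¬(ψ ∧ φ) ∧ (φ → ¬(¬χ ∧ (χ → θ)))) = min(1, 1 − 0.499 + 0.311) = min(1, 0.812) = 0.812

0.812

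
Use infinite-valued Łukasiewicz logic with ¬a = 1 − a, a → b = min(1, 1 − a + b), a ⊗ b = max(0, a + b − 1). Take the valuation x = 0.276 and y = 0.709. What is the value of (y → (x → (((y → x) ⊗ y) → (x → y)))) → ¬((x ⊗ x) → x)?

0.000

y → x = min(1, 1 − 0.709 + 0.276) = min(1, 0.567) = 0.567
(y → x) ⊗ y = max(0, 0.567 + 0.709 − 1) = max(0, 0.276) = 0.276
x → y = min(1, 1 − 0.276 + 0.709) = min(1, 1.433) = 1.000
((y → x) ⊗ y) → (x → y) = min(1, 1 − 0.276 + 1.000) = min(1, 1.724) = 1.000
x → (((y → x) ⊗ y) → (x → y)) = min(1, 1 − 0.276 + 1.000) = min(1, 1.724) = 1.000
y → (x → (((y → x) ⊗ y) → (x → y))) = min(1, 1 − 0.709 + 1.000) = min(1, 1.291) = 1.000
x ⊗ x = max(0, 0.276 + 0.276 − 1) = max(0, -0.448) = 0.000
(x ⊗ x) → x = min(1, 1 − 0.000 + 0.276) = min(1, 1.276) = 1.000
¬((x ⊗ x) → x) = 1 − 1.000 = 0.000
(y → (x → (((y → x) ⊗ y) → (x → y)))) → ¬((x ⊗ x) → x) = min(1, 1 − 1.000 + 0.000) = min(1, 0.000) = 0.000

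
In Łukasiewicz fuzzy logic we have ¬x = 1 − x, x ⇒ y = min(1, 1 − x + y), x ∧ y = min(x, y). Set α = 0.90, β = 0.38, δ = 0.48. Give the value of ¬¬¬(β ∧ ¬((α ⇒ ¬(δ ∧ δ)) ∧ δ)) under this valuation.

δ ∧ δ = min(0.48, 0.48) = 0.48
¬(δ ∧ δ) = 1 − 0.48 = 0.52
α ⇒ ¬(δ ∧ δ) = min(1, 1 − 0.90 + 0.52) = min(1, 0.62) = 0.62
(α ⇒ ¬(δ ∧ δ)) ∧ δ = min(0.62, 0.48) = 0.48
¬((α ⇒ ¬(δ ∧ δ)) ∧ δ) = 1 − 0.48 = 0.52
β ∧ ¬((α ⇒ ¬(δ ∧ δ)) ∧ δ) = min(0.38, 0.52) = 0.38
¬(β ∧ ¬((α ⇒ ¬(δ ∧ δ)) ∧ δ)) = 1 − 0.38 = 0.62
¬¬(β ∧ ¬((α ⇒ ¬(δ ∧ δ)) ∧ δ)) = 1 − 0.62 = 0.38
¬¬¬(β ∧ ¬((α ⇒ ¬(δ ∧ δ)) ∧ δ)) = 1 − 0.38 = 0.62

0.62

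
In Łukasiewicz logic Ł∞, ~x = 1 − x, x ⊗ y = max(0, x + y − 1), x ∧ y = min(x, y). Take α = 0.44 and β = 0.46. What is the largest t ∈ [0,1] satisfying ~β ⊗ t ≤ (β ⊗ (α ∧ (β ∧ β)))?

~β = 1 − 0.46 = 0.54
So the left factor is ~β = 0.54.
β ∧ β = min(0.46, 0.46) = 0.46
α ∧ (β ∧ β) = min(0.44, 0.46) = 0.44
β ⊗ (α ∧ (β ∧ β)) = max(0, 0.46 + 0.44 − 1) = max(0, -0.10) = 0.00
So the right-hand bound is β ⊗ (α ∧ (β ∧ β)) = 0.00.
The residuum of the Łukasiewicz t-norm gives the supremum: min(1, 1 − 0.54 + 0.00).
1 − 0.54 + 0.00 = 0.46, so t = min(1, 0.46) = 0.46.
Check: 0.54 ⊗ 0.46 = max(0, 0.00) = 0.00 ≤ 0.00.

0.46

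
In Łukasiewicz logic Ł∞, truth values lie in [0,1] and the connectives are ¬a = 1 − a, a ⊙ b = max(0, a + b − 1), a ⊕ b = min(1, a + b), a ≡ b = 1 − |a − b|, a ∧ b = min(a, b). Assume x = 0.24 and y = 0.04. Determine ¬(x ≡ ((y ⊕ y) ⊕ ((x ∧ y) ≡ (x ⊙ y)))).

y ⊕ y = min(1, 0.04 + 0.04) = min(1, 0.08) = 0.08
x ∧ y = min(0.24, 0.04) = 0.04
x ⊙ y = max(0, 0.24 + 0.04 − 1) = max(0, -0.72) = 0.00
(x ∧ y) ≡ (x ⊙ y) = 1 − |0.04 − 0.00| = 1 − 0.04 = 0.96
(y ⊕ y) ⊕ ((x ∧ y) ≡ (x ⊙ y)) = min(1, 0.08 + 0.96) = min(1, 1.04) = 1.00
x ≡ ((y ⊕ y) ⊕ ((x ∧ y) ≡ (x ⊙ y))) = 1 − |0.24 − 1.00| = 1 − 0.76 = 0.24
¬(x ≡ ((y ⊕ y) ⊕ ((x ∧ y) ≡ (x ⊙ y)))) = 1 − 0.24 = 0.76

0.76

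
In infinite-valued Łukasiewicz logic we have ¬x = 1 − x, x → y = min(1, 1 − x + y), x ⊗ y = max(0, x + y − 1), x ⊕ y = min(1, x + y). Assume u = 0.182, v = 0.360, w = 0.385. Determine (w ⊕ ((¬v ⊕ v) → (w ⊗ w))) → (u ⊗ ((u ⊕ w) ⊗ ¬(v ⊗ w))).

¬v = 1 − 0.360 = 0.640
¬v ⊕ v = min(1, 0.640 + 0.360) = min(1, 1.000) = 1.000
w ⊗ w = max(0, 0.385 + 0.385 − 1) = max(0, -0.230) = 0.000
(¬v ⊕ v) → (w ⊗ w) = min(1, 1 − 1.000 + 0.000) = min(1, 0.000) = 0.000
w ⊕ ((¬v ⊕ v) → (w ⊗ w)) = min(1, 0.385 + 0.000) = min(1, 0.385) = 0.385
u ⊕ w = min(1, 0.182 + 0.385) = min(1, 0.567) = 0.567
v ⊗ w = max(0, 0.360 + 0.385 − 1) = max(0, -0.255) = 0.000
¬(v ⊗ w) = 1 − 0.000 = 1.000
(u ⊕ w) ⊗ ¬(v ⊗ w) = max(0, 0.567 + 1.000 − 1) = max(0, 0.567) = 0.567
u ⊗ ((u ⊕ w) ⊗ ¬(v ⊗ w)) = max(0, 0.182 + 0.567 − 1) = max(0, -0.251) = 0.000
(w ⊕ ((¬v ⊕ v) → (w ⊗ w))) → (u ⊗ ((u ⊕ w) ⊗ ¬(v ⊗ w))) = min(1, 1 − 0.385 + 0.000) = min(1, 0.615) = 0.615

0.615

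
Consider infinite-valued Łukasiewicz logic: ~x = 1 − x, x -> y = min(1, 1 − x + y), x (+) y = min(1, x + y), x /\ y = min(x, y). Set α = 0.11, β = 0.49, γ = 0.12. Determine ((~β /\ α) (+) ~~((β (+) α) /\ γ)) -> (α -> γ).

1.00

~β = 1 − 0.49 = 0.51
~β /\ α = min(0.51, 0.11) = 0.11
β (+) α = min(1, 0.49 + 0.11) = min(1, 0.60) = 0.60
(β (+) α) /\ γ = min(0.60, 0.12) = 0.12
~((β (+) α) /\ γ) = 1 − 0.12 = 0.88
~~((β (+) α) /\ γ) = 1 − 0.88 = 0.12
(~β /\ α) (+) ~~((β (+) α) /\ γ) = min(1, 0.11 + 0.12) = min(1, 0.23) = 0.23
α -> γ = min(1, 1 − 0.11 + 0.12) = min(1, 1.01) = 1.00
((~β /\ α) (+) ~~((β (+) α) /\ γ)) -> (α -> γ) = min(1, 1 − 0.23 + 1.00) = min(1, 1.77) = 1.00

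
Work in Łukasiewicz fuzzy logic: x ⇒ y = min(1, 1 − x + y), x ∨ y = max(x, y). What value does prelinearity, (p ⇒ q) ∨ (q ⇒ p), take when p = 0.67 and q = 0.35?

1.00

p ⇒ q = min(1, 1 − 0.67 + 0.35) = min(1, 0.68) = 0.68
q ⇒ p = min(1, 1 − 0.35 + 0.67) = min(1, 1.32) = 1.00
(p ⇒ q) ∨ (q ⇒ p) = max(0.68, 1.00) = 1.00
(As expected: a Ł∞-tautology — holds in every MV-chain.)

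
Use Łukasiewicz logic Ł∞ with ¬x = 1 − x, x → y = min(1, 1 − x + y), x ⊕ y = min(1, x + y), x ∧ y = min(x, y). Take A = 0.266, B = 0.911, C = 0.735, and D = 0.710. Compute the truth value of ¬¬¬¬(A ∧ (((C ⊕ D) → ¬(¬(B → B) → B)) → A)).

C ⊕ D = min(1, 0.735 + 0.710) = min(1, 1.445) = 1.000
B → B = min(1, 1 − 0.911 + 0.911) = min(1, 1.000) = 1.000
¬(B → B) = 1 − 1.000 = 0.000
¬(B → B) → B = min(1, 1 − 0.000 + 0.911) = min(1, 1.911) = 1.000
¬(¬(B → B) → B) = 1 − 1.000 = 0.000
(C ⊕ D) → ¬(¬(B → B) → B) = min(1, 1 − 1.000 + 0.000) = min(1, 0.000) = 0.000
((C ⊕ D) → ¬(¬(B → B) → B)) → A = min(1, 1 − 0.000 + 0.266) = min(1, 1.266) = 1.000
A ∧ (((C ⊕ D) → ¬(¬(B → B) → B)) → A) = min(0.266, 1.000) = 0.266
¬(A ∧ (((C ⊕ D) → ¬(¬(B → B) → B)) → A)) = 1 − 0.266 = 0.734
¬¬(A ∧ (((C ⊕ D) → ¬(¬(B → B) → B)) → A)) = 1 − 0.734 = 0.266
¬¬¬(A ∧ (((C ⊕ D) → ¬(¬(B → B) → B)) → A)) = 1 − 0.266 = 0.734
¬¬¬¬(A ∧ (((C ⊕ D) → ¬(¬(B → B) → B)) → A)) = 1 − 0.734 = 0.266

0.266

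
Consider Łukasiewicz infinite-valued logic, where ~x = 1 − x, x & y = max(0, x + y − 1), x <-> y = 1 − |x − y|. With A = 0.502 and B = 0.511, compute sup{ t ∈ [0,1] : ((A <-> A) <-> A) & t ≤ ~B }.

0.987

A <-> A = 1 − |0.502 − 0.502| = 1 − 0.000 = 1.000
(A <-> A) <-> A = 1 − |1.000 − 0.502| = 1 − 0.498 = 0.502
So the left factor is (A <-> A) <-> A = 0.502.
~B = 1 − 0.511 = 0.489
So the right-hand bound is ~B = 0.489.
The residuum of the Łukasiewicz t-norm gives the supremum: min(1, 1 − 0.502 + 0.489).
1 − 0.502 + 0.489 = 0.987, so t = min(1, 0.987) = 0.987.
Check: 0.502 & 0.987 = max(0, 0.489) = 0.489 ≤ 0.489.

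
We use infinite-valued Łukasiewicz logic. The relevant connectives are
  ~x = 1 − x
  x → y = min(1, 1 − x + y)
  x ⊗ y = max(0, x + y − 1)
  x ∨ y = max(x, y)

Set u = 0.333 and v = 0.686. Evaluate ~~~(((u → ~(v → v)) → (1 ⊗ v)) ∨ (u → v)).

0.000

v → v = min(1, 1 − 0.686 + 0.686) = min(1, 1.000) = 1.000
~(v → v) = 1 − 1.000 = 0.000
u → ~(v → v) = min(1, 1 − 0.333 + 0.000) = min(1, 0.667) = 0.667
1 ⊗ v = max(0, 1.000 + 0.686 − 1) = max(0, 0.686) = 0.686
(u → ~(v → v)) → (1 ⊗ v) = min(1, 1 − 0.667 + 0.686) = min(1, 1.019) = 1.000
u → v = min(1, 1 − 0.333 + 0.686) = min(1, 1.353) = 1.000
((u → ~(v → v)) → (1 ⊗ v)) ∨ (u → v) = max(1.000, 1.000) = 1.000
~(((u → ~(v → v)) → (1 ⊗ v)) ∨ (u → v)) = 1 − 1.000 = 0.000
~~(((u → ~(v → v)) → (1 ⊗ v)) ∨ (u → v)) = 1 − 0.000 = 1.000
~~~(((u → ~(v → v)) → (1 ⊗ v)) ∨ (u → v)) = 1 − 1.000 = 0.000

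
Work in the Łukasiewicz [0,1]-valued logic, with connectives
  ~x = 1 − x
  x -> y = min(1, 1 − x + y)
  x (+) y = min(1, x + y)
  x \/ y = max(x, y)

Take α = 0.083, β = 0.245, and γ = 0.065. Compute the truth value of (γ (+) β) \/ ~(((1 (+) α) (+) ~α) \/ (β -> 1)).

0.310

γ (+) β = min(1, 0.065 + 0.245) = min(1, 0.310) = 0.310
1 (+) α = min(1, 1.000 + 0.083) = min(1, 1.083) = 1.000
~α = 1 − 0.083 = 0.917
(1 (+) α) (+) ~α = min(1, 1.000 + 0.917) = min(1, 1.917) = 1.000
β -> 1 = min(1, 1 − 0.245 + 1.000) = min(1, 1.755) = 1.000
((1 (+) α) (+) ~α) \/ (β -> 1) = max(1.000, 1.000) = 1.000
~(((1 (+) α) (+) ~α) \/ (β -> 1)) = 1 − 1.000 = 0.000
(γ (+) β) \/ ~(((1 (+) α) (+) ~α) \/ (β -> 1)) = max(0.310, 0.000) = 0.310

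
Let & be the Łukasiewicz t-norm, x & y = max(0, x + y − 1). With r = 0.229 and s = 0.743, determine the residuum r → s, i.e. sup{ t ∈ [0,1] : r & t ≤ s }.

1.000

The residuum of the Łukasiewicz t-norm gives the supremum: min(1, 1 − 0.229 + 0.743).
1 − 0.229 + 0.743 = 1.514, so t = min(1, 1.514) = 1.000.
Check: 0.229 & 1.000 = max(0, 0.229) = 0.229 ≤ 0.743.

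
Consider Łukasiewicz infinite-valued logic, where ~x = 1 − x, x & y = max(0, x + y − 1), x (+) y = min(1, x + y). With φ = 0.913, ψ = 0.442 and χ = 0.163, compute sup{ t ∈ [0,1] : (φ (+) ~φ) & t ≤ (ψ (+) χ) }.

0.605

~φ = 1 − 0.913 = 0.087
φ (+) ~φ = min(1, 0.913 + 0.087) = min(1, 1.000) = 1.000
So the left factor is φ (+) ~φ = 1.000.
ψ (+) χ = min(1, 0.442 + 0.163) = min(1, 0.605) = 0.605
So the right-hand bound is ψ (+) χ = 0.605.
The residuum of the Łukasiewicz t-norm gives the supremum: min(1, 1 − 1.000 + 0.605).
1 − 1.000 + 0.605 = 0.605, so t = min(1, 0.605) = 0.605.
Check: 1.000 & 0.605 = max(0, 0.605) = 0.605 ≤ 0.605.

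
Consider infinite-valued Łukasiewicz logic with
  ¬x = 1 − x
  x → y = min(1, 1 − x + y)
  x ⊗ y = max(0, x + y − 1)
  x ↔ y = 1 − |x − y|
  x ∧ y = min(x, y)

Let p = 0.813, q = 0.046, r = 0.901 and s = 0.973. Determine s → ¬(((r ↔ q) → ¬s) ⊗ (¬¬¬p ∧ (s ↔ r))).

0.958

r ↔ q = 1 − |0.901 − 0.046| = 1 − 0.855 = 0.145
¬s = 1 − 0.973 = 0.027
(r ↔ q) → ¬s = min(1, 1 − 0.145 + 0.027) = min(1, 0.882) = 0.882
¬p = 1 − 0.813 = 0.187
¬¬p = 1 − 0.187 = 0.813
¬¬¬p = 1 − 0.813 = 0.187
s ↔ r = 1 − |0.973 − 0.901| = 1 − 0.072 = 0.928
¬¬¬p ∧ (s ↔ r) = min(0.187, 0.928) = 0.187
((r ↔ q) → ¬s) ⊗ (¬¬¬p ∧ (s ↔ r)) = max(0, 0.882 + 0.187 − 1) = max(0, 0.069) = 0.069
¬(((r ↔ q) → ¬s) ⊗ (¬¬¬p ∧ (s ↔ r))) = 1 − 0.069 = 0.931
s → ¬(((r ↔ q) → ¬s) ⊗ (¬¬¬p ∧ (s ↔ r))) = min(1, 1 − 0.973 + 0.931) = min(1, 0.958) = 0.958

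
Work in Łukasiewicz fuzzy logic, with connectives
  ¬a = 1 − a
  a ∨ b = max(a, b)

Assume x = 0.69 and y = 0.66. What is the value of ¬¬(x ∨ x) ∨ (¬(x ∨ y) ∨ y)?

0.69

x ∨ x = max(0.69, 0.69) = 0.69
¬(x ∨ x) = 1 − 0.69 = 0.31
¬¬(x ∨ x) = 1 − 0.31 = 0.69
x ∨ y = max(0.69, 0.66) = 0.69
¬(x ∨ y) = 1 − 0.69 = 0.31
¬(x ∨ y) ∨ y = max(0.31, 0.66) = 0.66
¬¬(x ∨ x) ∨ (¬(x ∨ y) ∨ y) = max(0.69, 0.66) = 0.69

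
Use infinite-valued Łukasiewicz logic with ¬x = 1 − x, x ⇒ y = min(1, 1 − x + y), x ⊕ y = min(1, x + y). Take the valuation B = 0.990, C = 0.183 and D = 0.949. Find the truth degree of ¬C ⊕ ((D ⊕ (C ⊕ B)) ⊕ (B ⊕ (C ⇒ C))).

1.000

¬C = 1 − 0.183 = 0.817
C ⊕ B = min(1, 0.183 + 0.990) = min(1, 1.173) = 1.000
D ⊕ (C ⊕ B) = min(1, 0.949 + 1.000) = min(1, 1.949) = 1.000
C ⇒ C = min(1, 1 − 0.183 + 0.183) = min(1, 1.000) = 1.000
B ⊕ (C ⇒ C) = min(1, 0.990 + 1.000) = min(1, 1.990) = 1.000
(D ⊕ (C ⊕ B)) ⊕ (B ⊕ (C ⇒ C)) = min(1, 1.000 + 1.000) = min(1, 2.000) = 1.000
¬C ⊕ ((D ⊕ (C ⊕ B)) ⊕ (B ⊕ (C ⇒ C))) = min(1, 0.817 + 1.000) = min(1, 1.817) = 1.000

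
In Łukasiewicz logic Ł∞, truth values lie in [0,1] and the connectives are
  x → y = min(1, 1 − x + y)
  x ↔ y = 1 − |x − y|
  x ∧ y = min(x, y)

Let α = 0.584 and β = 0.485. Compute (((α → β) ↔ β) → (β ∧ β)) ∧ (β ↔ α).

α → β = min(1, 1 − 0.584 + 0.485) = min(1, 0.901) = 0.901
(α → β) ↔ β = 1 − |0.901 − 0.485| = 1 − 0.416 = 0.584
β ∧ β = min(0.485, 0.485) = 0.485
((α → β) ↔ β) → (β ∧ β) = min(1, 1 − 0.584 + 0.485) = min(1, 0.901) = 0.901
β ↔ α = 1 − |0.485 − 0.584| = 1 − 0.099 = 0.901
(((α → β) ↔ β) → (β ∧ β)) ∧ (β ↔ α) = min(0.901, 0.901) = 0.901

0.901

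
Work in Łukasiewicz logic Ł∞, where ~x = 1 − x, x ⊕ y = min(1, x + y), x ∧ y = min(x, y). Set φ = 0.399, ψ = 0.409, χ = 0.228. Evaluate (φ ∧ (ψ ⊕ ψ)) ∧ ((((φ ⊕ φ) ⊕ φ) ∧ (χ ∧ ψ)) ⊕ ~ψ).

ψ ⊕ ψ = min(1, 0.409 + 0.409) = min(1, 0.818) = 0.818
φ ∧ (ψ ⊕ ψ) = min(0.399, 0.818) = 0.399
φ ⊕ φ = min(1, 0.399 + 0.399) = min(1, 0.798) = 0.798
(φ ⊕ φ) ⊕ φ = min(1, 0.798 + 0.399) = min(1, 1.197) = 1.000
χ ∧ ψ = min(0.228, 0.409) = 0.228
((φ ⊕ φ) ⊕ φ) ∧ (χ ∧ ψ) = min(1.000, 0.228) = 0.228
~ψ = 1 − 0.409 = 0.591
(((φ ⊕ φ) ⊕ φ) ∧ (χ ∧ ψ)) ⊕ ~ψ = min(1, 0.228 + 0.591) = min(1, 0.819) = 0.819
(φ ∧ (ψ ⊕ ψ)) ∧ ((((φ ⊕ φ) ⊕ φ) ∧ (χ ∧ ψ)) ⊕ ~ψ) = min(0.399, 0.819) = 0.399

0.399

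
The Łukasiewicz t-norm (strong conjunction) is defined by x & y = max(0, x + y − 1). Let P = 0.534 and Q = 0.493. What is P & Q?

0.027

P & Q = max(0, 0.534 + 0.493 − 1) = max(0, 0.027) = 0.027
For comparison, the Gödel (minimum) t-norm min(x, y) would give 0.493.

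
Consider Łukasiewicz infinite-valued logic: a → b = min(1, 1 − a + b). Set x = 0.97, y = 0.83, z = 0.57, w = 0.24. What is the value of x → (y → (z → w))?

0.87

z → w = min(1, 1 − 0.57 + 0.24) = min(1, 0.67) = 0.67
y → (z → w) = min(1, 1 − 0.83 + 0.67) = min(1, 0.84) = 0.84
x → (y → (z → w)) = min(1, 1 − 0.97 + 0.84) = min(1, 0.87) = 0.87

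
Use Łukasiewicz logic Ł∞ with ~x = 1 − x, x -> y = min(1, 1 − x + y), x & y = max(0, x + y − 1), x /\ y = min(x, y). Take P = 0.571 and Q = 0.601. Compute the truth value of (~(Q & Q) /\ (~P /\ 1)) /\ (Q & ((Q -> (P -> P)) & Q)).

Q & Q = max(0, 0.601 + 0.601 − 1) = max(0, 0.202) = 0.202
~(Q & Q) = 1 − 0.202 = 0.798
~P = 1 − 0.571 = 0.429
~P /\ 1 = min(0.429, 1.000) = 0.429
~(Q & Q) /\ (~P /\ 1) = min(0.798, 0.429) = 0.429
P -> P = min(1, 1 − 0.571 + 0.571) = min(1, 1.000) = 1.000
Q -> (P -> P) = min(1, 1 − 0.601 + 1.000) = min(1, 1.399) = 1.000
(Q -> (P -> P)) & Q = max(0, 1.000 + 0.601 − 1) = max(0, 0.601) = 0.601
Q & ((Q -> (P -> P)) & Q) = max(0, 0.601 + 0.601 − 1) = max(0, 0.202) = 0.202
(~(Q & Q) /\ (~P /\ 1)) /\ (Q & ((Q -> (P -> P)) & Q)) = min(0.429, 0.202) = 0.202

0.202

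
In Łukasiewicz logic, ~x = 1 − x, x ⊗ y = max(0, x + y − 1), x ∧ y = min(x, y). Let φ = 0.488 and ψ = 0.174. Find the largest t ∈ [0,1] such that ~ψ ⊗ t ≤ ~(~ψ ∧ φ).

0.686

~ψ = 1 − 0.174 = 0.826
So the left factor is ~ψ = 0.826.
~ψ ∧ φ = min(0.826, 0.488) = 0.488
~(~ψ ∧ φ) = 1 − 0.488 = 0.512
So the right-hand bound is ~(~ψ ∧ φ) = 0.512.
The residuum of the Łukasiewicz t-norm gives the supremum: min(1, 1 − 0.826 + 0.512).
1 − 0.826 + 0.512 = 0.686, so t = min(1, 0.686) = 0.686.
Check: 0.826 ⊗ 0.686 = max(0, 0.512) = 0.512 ≤ 0.512.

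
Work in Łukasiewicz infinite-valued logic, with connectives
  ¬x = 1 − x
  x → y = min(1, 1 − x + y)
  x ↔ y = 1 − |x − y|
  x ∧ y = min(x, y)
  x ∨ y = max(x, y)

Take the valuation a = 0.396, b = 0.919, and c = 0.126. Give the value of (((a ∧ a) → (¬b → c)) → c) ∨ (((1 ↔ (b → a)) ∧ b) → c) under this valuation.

a ∧ a = min(0.396, 0.396) = 0.396
¬b = 1 − 0.919 = 0.081
¬b → c = min(1, 1 − 0.081 + 0.126) = min(1, 1.045) = 1.000
(a ∧ a) → (¬b → c) = min(1, 1 − 0.396 + 1.000) = min(1, 1.604) = 1.000
((a ∧ a) → (¬b → c)) → c = min(1, 1 − 1.000 + 0.126) = min(1, 0.126) = 0.126
b → a = min(1, 1 − 0.919 + 0.396) = min(1, 0.477) = 0.477
1 ↔ (b → a) = 1 − |1.000 − 0.477| = 1 − 0.523 = 0.477
(1 ↔ (b → a)) ∧ b = min(0.477, 0.919) = 0.477
((1 ↔ (b → a)) ∧ b) → c = min(1, 1 − 0.477 + 0.126) = min(1, 0.649) = 0.649
(((a ∧ a) → (¬b → c)) → c) ∨ (((1 ↔ (b → a)) ∧ b) → c) = max(0.126, 0.649) = 0.649

0.649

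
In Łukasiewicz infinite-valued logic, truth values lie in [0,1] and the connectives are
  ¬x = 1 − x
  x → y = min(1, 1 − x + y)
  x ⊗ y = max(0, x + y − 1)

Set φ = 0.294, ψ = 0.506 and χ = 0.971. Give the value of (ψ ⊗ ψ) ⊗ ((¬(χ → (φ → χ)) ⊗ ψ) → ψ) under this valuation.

0.012

ψ ⊗ ψ = max(0, 0.506 + 0.506 − 1) = max(0, 0.012) = 0.012
φ → χ = min(1, 1 − 0.294 + 0.971) = min(1, 1.677) = 1.000
χ → (φ → χ) = min(1, 1 − 0.971 + 1.000) = min(1, 1.029) = 1.000
¬(χ → (φ → χ)) = 1 − 1.000 = 0.000
¬(χ → (φ → χ)) ⊗ ψ = max(0, 0.000 + 0.506 − 1) = max(0, -0.494) = 0.000
(¬(χ → (φ → χ)) ⊗ ψ) → ψ = min(1, 1 − 0.000 + 0.506) = min(1, 1.506) = 1.000
(ψ ⊗ ψ) ⊗ ((¬(χ → (φ → χ)) ⊗ ψ) → ψ) = max(0, 0.012 + 1.000 − 1) = max(0, 0.012) = 0.012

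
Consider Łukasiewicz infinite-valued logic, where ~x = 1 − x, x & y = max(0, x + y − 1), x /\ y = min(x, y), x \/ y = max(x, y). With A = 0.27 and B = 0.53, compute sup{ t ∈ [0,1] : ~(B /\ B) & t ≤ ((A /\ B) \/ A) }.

B /\ B = min(0.53, 0.53) = 0.53
~(B /\ B) = 1 − 0.53 = 0.47
So the left factor is ~(B /\ B) = 0.47.
A /\ B = min(0.27, 0.53) = 0.27
(A /\ B) \/ A = max(0.27, 0.27) = 0.27
So the right-hand bound is (A /\ B) \/ A = 0.27.
The residuum of the Łukasiewicz t-norm gives the supremum: min(1, 1 − 0.47 + 0.27).
1 − 0.47 + 0.27 = 0.80, so t = min(1, 0.80) = 0.80.
Check: 0.47 & 0.80 = max(0, 0.27) = 0.27 ≤ 0.27.

0.80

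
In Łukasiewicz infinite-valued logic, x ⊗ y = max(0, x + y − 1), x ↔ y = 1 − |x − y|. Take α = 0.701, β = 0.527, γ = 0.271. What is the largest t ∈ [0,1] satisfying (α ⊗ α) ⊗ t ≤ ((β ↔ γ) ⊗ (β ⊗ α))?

α ⊗ α = max(0, 0.701 + 0.701 − 1) = max(0, 0.402) = 0.402
So the left factor is α ⊗ α = 0.402.
β ↔ γ = 1 − |0.527 − 0.271| = 1 − 0.256 = 0.744
β ⊗ α = max(0, 0.527 + 0.701 − 1) = max(0, 0.228) = 0.228
(β ↔ γ) ⊗ (β ⊗ α) = max(0, 0.744 + 0.228 − 1) = max(0, -0.028) = 0.000
So the right-hand bound is (β ↔ γ) ⊗ (β ⊗ α) = 0.000.
The residuum of the Łukasiewicz t-norm gives the supremum: min(1, 1 − 0.402 + 0.000).
1 − 0.402 + 0.000 = 0.598, so t = min(1, 0.598) = 0.598.
Check: 0.402 ⊗ 0.598 = max(0, 0.000) = 0.000 ≤ 0.000.

0.598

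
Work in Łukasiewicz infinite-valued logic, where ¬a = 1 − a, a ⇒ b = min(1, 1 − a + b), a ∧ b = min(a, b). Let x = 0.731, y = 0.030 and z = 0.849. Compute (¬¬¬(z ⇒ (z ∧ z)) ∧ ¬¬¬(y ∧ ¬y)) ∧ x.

z ∧ z = min(0.849, 0.849) = 0.849
z ⇒ (z ∧ z) = min(1, 1 − 0.849 + 0.849) = min(1, 1.000) = 1.000
¬(z ⇒ (z ∧ z)) = 1 − 1.000 = 0.000
¬¬(z ⇒ (z ∧ z)) = 1 − 0.000 = 1.000
¬¬¬(z ⇒ (z ∧ z)) = 1 − 1.000 = 0.000
¬y = 1 − 0.030 = 0.970
y ∧ ¬y = min(0.030, 0.970) = 0.030
¬(y ∧ ¬y) = 1 − 0.030 = 0.970
¬¬(y ∧ ¬y) = 1 − 0.970 = 0.030
¬¬¬(y ∧ ¬y) = 1 − 0.030 = 0.970
¬¬¬(z ⇒ (z ∧ z)) ∧ ¬¬¬(y ∧ ¬y) = min(0.000, 0.970) = 0.000
(¬¬¬(z ⇒ (z ∧ z)) ∧ ¬¬¬(y ∧ ¬y)) ∧ x = min(0.000, 0.731) = 0.000

0.000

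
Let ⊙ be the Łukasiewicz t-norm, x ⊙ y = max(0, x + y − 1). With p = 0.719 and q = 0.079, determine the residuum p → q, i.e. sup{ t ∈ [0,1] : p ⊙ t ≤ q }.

The residuum of the Łukasiewicz t-norm gives the supremum: min(1, 1 − 0.719 + 0.079).
1 − 0.719 + 0.079 = 0.360, so t = min(1, 0.360) = 0.360.
Check: 0.719 ⊙ 0.360 = max(0, 0.079) = 0.079 ≤ 0.079.

0.360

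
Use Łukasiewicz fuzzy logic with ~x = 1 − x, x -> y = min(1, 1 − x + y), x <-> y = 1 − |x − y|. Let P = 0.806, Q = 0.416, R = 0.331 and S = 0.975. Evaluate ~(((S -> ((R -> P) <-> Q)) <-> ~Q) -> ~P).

R -> P = min(1, 1 − 0.331 + 0.806) = min(1, 1.475) = 1.000
(R -> P) <-> Q = 1 − |1.000 − 0.416| = 1 − 0.584 = 0.416
S -> ((R -> P) <-> Q) = min(1, 1 − 0.975 + 0.416) = min(1, 0.441) = 0.441
~Q = 1 − 0.416 = 0.584
(S -> ((R -> P) <-> Q)) <-> ~Q = 1 − |0.441 − 0.584| = 1 − 0.143 = 0.857
~P = 1 − 0.806 = 0.194
((S -> ((R -> P) <-> Q)) <-> ~Q) -> ~P = min(1, 1 − 0.857 + 0.194) = min(1, 0.337) = 0.337
~(((S -> ((R -> P) <-> Q)) <-> ~Q) -> ~P) = 1 − 0.337 = 0.663

0.663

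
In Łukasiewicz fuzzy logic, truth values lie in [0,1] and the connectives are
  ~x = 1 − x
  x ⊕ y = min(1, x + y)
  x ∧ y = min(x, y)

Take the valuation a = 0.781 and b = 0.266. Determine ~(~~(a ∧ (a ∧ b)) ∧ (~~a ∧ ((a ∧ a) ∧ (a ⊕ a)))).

0.734

a ∧ b = min(0.781, 0.266) = 0.266
a ∧ (a ∧ b) = min(0.781, 0.266) = 0.266
~(a ∧ (a ∧ b)) = 1 − 0.266 = 0.734
~~(a ∧ (a ∧ b)) = 1 − 0.734 = 0.266
~a = 1 − 0.781 = 0.219
~~a = 1 − 0.219 = 0.781
a ∧ a = min(0.781, 0.781) = 0.781
a ⊕ a = min(1, 0.781 + 0.781) = min(1, 1.562) = 1.000
(a ∧ a) ∧ (a ⊕ a) = min(0.781, 1.000) = 0.781
~~a ∧ ((a ∧ a) ∧ (a ⊕ a)) = min(0.781, 0.781) = 0.781
~~(a ∧ (a ∧ b)) ∧ (~~a ∧ ((a ∧ a) ∧ (a ⊕ a))) = min(0.266, 0.781) = 0.266
~(~~(a ∧ (a ∧ b)) ∧ (~~a ∧ ((a ∧ a) ∧ (a ⊕ a)))) = 1 − 0.266 = 0.734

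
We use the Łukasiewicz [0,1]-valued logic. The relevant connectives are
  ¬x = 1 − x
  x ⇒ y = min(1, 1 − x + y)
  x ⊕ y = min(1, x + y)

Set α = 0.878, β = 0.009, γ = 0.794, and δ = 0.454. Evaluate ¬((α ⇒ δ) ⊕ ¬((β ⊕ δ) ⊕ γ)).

0.424

α ⇒ δ = min(1, 1 − 0.878 + 0.454) = min(1, 0.576) = 0.576
β ⊕ δ = min(1, 0.009 + 0.454) = min(1, 0.463) = 0.463
(β ⊕ δ) ⊕ γ = min(1, 0.463 + 0.794) = min(1, 1.257) = 1.000
¬((β ⊕ δ) ⊕ γ) = 1 − 1.000 = 0.000
(α ⇒ δ) ⊕ ¬((β ⊕ δ) ⊕ γ) = min(1, 0.576 + 0.000) = min(1, 0.576) = 0.576
¬((α ⇒ δ) ⊕ ¬((β ⊕ δ) ⊕ γ)) = 1 − 0.576 = 0.424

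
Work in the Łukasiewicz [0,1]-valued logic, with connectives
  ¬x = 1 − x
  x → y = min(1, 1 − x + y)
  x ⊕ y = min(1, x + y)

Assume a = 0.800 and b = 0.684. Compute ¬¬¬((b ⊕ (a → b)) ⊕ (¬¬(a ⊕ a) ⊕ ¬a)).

a → b = min(1, 1 − 0.800 + 0.684) = min(1, 0.884) = 0.884
b ⊕ (a → b) = min(1, 0.684 + 0.884) = min(1, 1.568) = 1.000
a ⊕ a = min(1, 0.800 + 0.800) = min(1, 1.600) = 1.000
¬(a ⊕ a) = 1 − 1.000 = 0.000
¬¬(a ⊕ a) = 1 − 0.000 = 1.000
¬a = 1 − 0.800 = 0.200
¬¬(a ⊕ a) ⊕ ¬a = min(1, 1.000 + 0.200) = min(1, 1.200) = 1.000
(b ⊕ (a → b)) ⊕ (¬¬(a ⊕ a) ⊕ ¬a) = min(1, 1.000 + 1.000) = min(1, 2.000) = 1.000
¬((b ⊕ (a → b)) ⊕ (¬¬(a ⊕ a) ⊕ ¬a)) = 1 − 1.000 = 0.000
¬¬((b ⊕ (a → b)) ⊕ (¬¬(a ⊕ a) ⊕ ¬a)) = 1 − 0.000 = 1.000
¬¬¬((b ⊕ (a → b)) ⊕ (¬¬(a ⊕ a) ⊕ ¬a)) = 1 − 1.000 = 0.000

0.000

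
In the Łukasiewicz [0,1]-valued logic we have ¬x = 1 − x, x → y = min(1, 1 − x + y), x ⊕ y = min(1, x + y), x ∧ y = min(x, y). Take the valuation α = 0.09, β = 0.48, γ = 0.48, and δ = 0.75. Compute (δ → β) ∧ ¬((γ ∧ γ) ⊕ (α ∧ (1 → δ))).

δ → β = min(1, 1 − 0.75 + 0.48) = min(1, 0.73) = 0.73
γ ∧ γ = min(0.48, 0.48) = 0.48
1 → δ = min(1, 1 − 1.00 + 0.75) = min(1, 0.75) = 0.75
α ∧ (1 → δ) = min(0.09, 0.75) = 0.09
(γ ∧ γ) ⊕ (α ∧ (1 → δ)) = min(1, 0.48 + 0.09) = min(1, 0.57) = 0.57
¬((γ ∧ γ) ⊕ (α ∧ (1 → δ))) = 1 − 0.57 = 0.43
(δ → β) ∧ ¬((γ ∧ γ) ⊕ (α ∧ (1 → δ))) = min(0.73, 0.43) = 0.43

0.43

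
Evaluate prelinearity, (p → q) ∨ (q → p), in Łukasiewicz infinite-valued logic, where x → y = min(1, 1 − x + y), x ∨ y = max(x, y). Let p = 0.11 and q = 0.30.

1.00

p → q = min(1, 1 − 0.11 + 0.30) = min(1, 1.19) = 1.00
q → p = min(1, 1 − 0.30 + 0.11) = min(1, 0.81) = 0.81
(p → q) ∨ (q → p) = max(1.00, 0.81) = 1.00
(As expected: a Ł∞-tautology — holds in every MV-chain.)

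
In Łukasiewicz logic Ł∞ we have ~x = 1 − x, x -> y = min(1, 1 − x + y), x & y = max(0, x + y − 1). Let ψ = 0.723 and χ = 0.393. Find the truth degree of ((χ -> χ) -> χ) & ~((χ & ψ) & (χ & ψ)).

0.393

χ -> χ = min(1, 1 − 0.393 + 0.393) = min(1, 1.000) = 1.000
(χ -> χ) -> χ = min(1, 1 − 1.000 + 0.393) = min(1, 0.393) = 0.393
χ & ψ = max(0, 0.393 + 0.723 − 1) = max(0, 0.116) = 0.116
(χ & ψ) & (χ & ψ) = max(0, 0.116 + 0.116 − 1) = max(0, -0.768) = 0.000
~((χ & ψ) & (χ & ψ)) = 1 − 0.000 = 1.000
((χ -> χ) -> χ) & ~((χ & ψ) & (χ & ψ)) = max(0, 0.393 + 1.000 − 1) = max(0, 0.393) = 0.393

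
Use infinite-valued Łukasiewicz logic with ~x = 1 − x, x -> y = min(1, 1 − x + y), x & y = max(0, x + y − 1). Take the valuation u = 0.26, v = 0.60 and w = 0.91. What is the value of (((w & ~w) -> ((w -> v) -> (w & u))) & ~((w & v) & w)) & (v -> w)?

~w = 1 − 0.91 = 0.09
w & ~w = max(0, 0.91 + 0.09 − 1) = max(0, 0.00) = 0.00
w -> v = min(1, 1 − 0.91 + 0.60) = min(1, 0.69) = 0.69
w & u = max(0, 0.91 + 0.26 − 1) = max(0, 0.17) = 0.17
(w -> v) -> (w & u) = min(1, 1 − 0.69 + 0.17) = min(1, 0.48) = 0.48
(w & ~w) -> ((w -> v) -> (w & u)) = min(1, 1 − 0.00 + 0.48) = min(1, 1.48) = 1.00
w & v = max(0, 0.91 + 0.60 − 1) = max(0, 0.51) = 0.51
(w & v) & w = max(0, 0.51 + 0.91 − 1) = max(0, 0.42) = 0.42
~((w & v) & w) = 1 − 0.42 = 0.58
((w & ~w) -> ((w -> v) -> (w & u))) & ~((w & v) & w) = max(0, 1.00 + 0.58 − 1) = max(0, 0.58) = 0.58
v -> w = min(1, 1 − 0.60 + 0.91) = min(1, 1.31) = 1.00
(((w & ~w) -> ((w -> v) -> (w & u))) & ~((w & v) & w)) & (v -> w) = max(0, 0.58 + 1.00 − 1) = max(0, 0.58) = 0.58

0.58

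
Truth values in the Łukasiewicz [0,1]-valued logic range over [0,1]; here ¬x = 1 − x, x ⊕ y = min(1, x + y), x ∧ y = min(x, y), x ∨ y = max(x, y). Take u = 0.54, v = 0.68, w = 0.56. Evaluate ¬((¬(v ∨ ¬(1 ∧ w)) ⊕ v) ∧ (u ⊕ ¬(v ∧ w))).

1 ∧ w = min(1.00, 0.56) = 0.56
¬(1 ∧ w) = 1 − 0.56 = 0.44
v ∨ ¬(1 ∧ w) = max(0.68, 0.44) = 0.68
¬(v ∨ ¬(1 ∧ w)) = 1 − 0.68 = 0.32
¬(v ∨ ¬(1 ∧ w)) ⊕ v = min(1, 0.32 + 0.68) = min(1, 1.00) = 1.00
v ∧ w = min(0.68, 0.56) = 0.56
¬(v ∧ w) = 1 − 0.56 = 0.44
u ⊕ ¬(v ∧ w) = min(1, 0.54 + 0.44) = min(1, 0.98) = 0.98
(¬(v ∨ ¬(1 ∧ w)) ⊕ v) ∧ (u ⊕ ¬(v ∧ w)) = min(1.00, 0.98) = 0.98
¬((¬(v ∨ ¬(1 ∧ w)) ⊕ v) ∧ (u ⊕ ¬(v ∧ w))) = 1 − 0.98 = 0.02

0.02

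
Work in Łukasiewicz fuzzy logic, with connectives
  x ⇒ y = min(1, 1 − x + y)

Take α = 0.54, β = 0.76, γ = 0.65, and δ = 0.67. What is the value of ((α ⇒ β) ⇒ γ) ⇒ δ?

1.00

α ⇒ β = min(1, 1 − 0.54 + 0.76) = min(1, 1.22) = 1.00
(α ⇒ β) ⇒ γ = min(1, 1 − 1.00 + 0.65) = min(1, 0.65) = 0.65
((α ⇒ β) ⇒ γ) ⇒ δ = min(1, 1 − 0.65 + 0.67) = min(1, 1.02) = 1.00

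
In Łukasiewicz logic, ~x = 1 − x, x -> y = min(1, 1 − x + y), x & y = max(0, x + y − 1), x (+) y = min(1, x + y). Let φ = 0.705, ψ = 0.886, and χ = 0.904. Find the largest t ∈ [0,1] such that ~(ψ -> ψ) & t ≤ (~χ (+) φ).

1.000

ψ -> ψ = min(1, 1 − 0.886 + 0.886) = min(1, 1.000) = 1.000
~(ψ -> ψ) = 1 − 1.000 = 0.000
So the left factor is ~(ψ -> ψ) = 0.000.
~χ = 1 − 0.904 = 0.096
~χ (+) φ = min(1, 0.096 + 0.705) = min(1, 0.801) = 0.801
So the right-hand bound is ~χ (+) φ = 0.801.
The residuum of the Łukasiewicz t-norm gives the supremum: min(1, 1 − 0.000 + 0.801).
1 − 0.000 + 0.801 = 1.801, so t = min(1, 1.801) = 1.000.
Check: 0.000 & 1.000 = max(0, 0.000) = 0.000 ≤ 0.801.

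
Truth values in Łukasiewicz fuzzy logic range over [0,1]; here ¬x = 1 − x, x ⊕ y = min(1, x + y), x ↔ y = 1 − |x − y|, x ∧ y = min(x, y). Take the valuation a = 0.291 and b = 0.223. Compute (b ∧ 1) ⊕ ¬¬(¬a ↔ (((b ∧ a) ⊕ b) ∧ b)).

b ∧ 1 = min(0.223, 1.000) = 0.223
¬a = 1 − 0.291 = 0.709
b ∧ a = min(0.223, 0.291) = 0.223
(b ∧ a) ⊕ b = min(1, 0.223 + 0.223) = min(1, 0.446) = 0.446
((b ∧ a) ⊕ b) ∧ b = min(0.446, 0.223) = 0.223
¬a ↔ (((b ∧ a) ⊕ b) ∧ b) = 1 − |0.709 − 0.223| = 1 − 0.486 = 0.514
¬(¬a ↔ (((b ∧ a) ⊕ b) ∧ b)) = 1 − 0.514 = 0.486
¬¬(¬a ↔ (((b ∧ a) ⊕ b) ∧ b)) = 1 − 0.486 = 0.514
(b ∧ 1) ⊕ ¬¬(¬a ↔ (((b ∧ a) ⊕ b) ∧ b)) = min(1, 0.223 + 0.514) = min(1, 0.737) = 0.737

0.737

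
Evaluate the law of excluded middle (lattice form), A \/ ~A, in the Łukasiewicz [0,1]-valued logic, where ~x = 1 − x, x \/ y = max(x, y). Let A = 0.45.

~A = 1 − 0.45 = 0.55
A \/ ~A = max(0.45, 0.55) = 0.55
(The value 0.55 < 1 shows this instance is not satisfied; not a Ł∞-tautology — its value is max(a, 1−a).)

0.55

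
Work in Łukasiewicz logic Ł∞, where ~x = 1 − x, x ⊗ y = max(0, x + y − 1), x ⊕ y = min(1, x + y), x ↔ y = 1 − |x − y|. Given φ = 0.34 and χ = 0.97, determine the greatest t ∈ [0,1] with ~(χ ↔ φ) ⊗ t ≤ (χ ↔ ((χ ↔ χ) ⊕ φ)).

1.00

χ ↔ φ = 1 − |0.97 − 0.34| = 1 − 0.63 = 0.37
~(χ ↔ φ) = 1 − 0.37 = 0.63
So the left factor is ~(χ ↔ φ) = 0.63.
χ ↔ χ = 1 − |0.97 − 0.97| = 1 − 0.00 = 1.00
(χ ↔ χ) ⊕ φ = min(1, 1.00 + 0.34) = min(1, 1.34) = 1.00
χ ↔ ((χ ↔ χ) ⊕ φ) = 1 − |0.97 − 1.00| = 1 − 0.03 = 0.97
So the right-hand bound is χ ↔ ((χ ↔ χ) ⊕ φ) = 0.97.
The residuum of the Łukasiewicz t-norm gives the supremum: min(1, 1 − 0.63 + 0.97).
1 − 0.63 + 0.97 = 1.34, so t = min(1, 1.34) = 1.00.
Check: 0.63 ⊗ 1.00 = max(0, 0.63) = 0.63 ≤ 0.97.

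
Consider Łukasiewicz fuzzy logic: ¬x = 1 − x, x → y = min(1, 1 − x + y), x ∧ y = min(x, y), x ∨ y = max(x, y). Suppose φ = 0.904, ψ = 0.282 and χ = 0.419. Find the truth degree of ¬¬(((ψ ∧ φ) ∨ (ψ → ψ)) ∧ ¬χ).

ψ ∧ φ = min(0.282, 0.904) = 0.282
ψ → ψ = min(1, 1 − 0.282 + 0.282) = min(1, 1.000) = 1.000
(ψ ∧ φ) ∨ (ψ → ψ) = max(0.282, 1.000) = 1.000
¬χ = 1 − 0.419 = 0.581
((ψ ∧ φ) ∨ (ψ → ψ)) ∧ ¬χ = min(1.000, 0.581) = 0.581
¬(((ψ ∧ φ) ∨ (ψ → ψ)) ∧ ¬χ) = 1 − 0.581 = 0.419
¬¬(((ψ ∧ φ) ∨ (ψ → ψ)) ∧ ¬χ) = 1 − 0.419 = 0.581

0.581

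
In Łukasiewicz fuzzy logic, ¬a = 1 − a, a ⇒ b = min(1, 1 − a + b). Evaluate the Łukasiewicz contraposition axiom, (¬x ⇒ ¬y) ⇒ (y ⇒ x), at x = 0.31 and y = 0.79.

¬x = 1 − 0.31 = 0.69
¬y = 1 − 0.79 = 0.21
¬x ⇒ ¬y = min(1, 1 − 0.69 + 0.21) = min(1, 0.52) = 0.52
y ⇒ x = min(1, 1 − 0.79 + 0.31) = min(1, 0.52) = 0.52
(¬x ⇒ ¬y) ⇒ (y ⇒ x) = min(1, 1 − 0.52 + 0.52) = min(1, 1.00) = 1.00
(As expected: an axiom of Ł∞, always 1.)

1.00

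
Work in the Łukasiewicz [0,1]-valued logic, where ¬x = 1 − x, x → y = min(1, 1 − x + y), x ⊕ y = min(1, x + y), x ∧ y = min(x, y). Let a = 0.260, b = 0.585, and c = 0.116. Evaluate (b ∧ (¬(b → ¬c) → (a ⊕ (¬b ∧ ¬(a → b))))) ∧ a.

0.260

¬c = 1 − 0.116 = 0.884
b → ¬c = min(1, 1 − 0.585 + 0.884) = min(1, 1.299) = 1.000
¬(b → ¬c) = 1 − 1.000 = 0.000
¬b = 1 − 0.585 = 0.415
a → b = min(1, 1 − 0.260 + 0.585) = min(1, 1.325) = 1.000
¬(a → b) = 1 − 1.000 = 0.000
¬b ∧ ¬(a → b) = min(0.415, 0.000) = 0.000
a ⊕ (¬b ∧ ¬(a → b)) = min(1, 0.260 + 0.000) = min(1, 0.260) = 0.260
¬(b → ¬c) → (a ⊕ (¬b ∧ ¬(a → b))) = min(1, 1 − 0.000 + 0.260) = min(1, 1.260) = 1.000
b ∧ (¬(b → ¬c) → (a ⊕ (¬b ∧ ¬(a → b)))) = min(0.585, 1.000) = 0.585
(b ∧ (¬(b → ¬c) → (a ⊕ (¬b ∧ ¬(a → b))))) ∧ a = min(0.585, 0.260) = 0.260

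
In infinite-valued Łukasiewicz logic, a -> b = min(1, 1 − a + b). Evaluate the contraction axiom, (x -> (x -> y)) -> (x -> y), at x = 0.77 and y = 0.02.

0.77

x -> y = min(1, 1 − 0.77 + 0.02) = min(1, 0.25) = 0.25
x -> (x -> y) = min(1, 1 − 0.77 + 0.25) = min(1, 0.48) = 0.48
(x -> (x -> y)) -> (x -> y) = min(1, 1 − 0.48 + 0.25) = min(1, 0.77) = 0.77
(The value 0.77 < 1 shows this instance is not satisfied; fails in Ł∞ (the t-norm is not idempotent).)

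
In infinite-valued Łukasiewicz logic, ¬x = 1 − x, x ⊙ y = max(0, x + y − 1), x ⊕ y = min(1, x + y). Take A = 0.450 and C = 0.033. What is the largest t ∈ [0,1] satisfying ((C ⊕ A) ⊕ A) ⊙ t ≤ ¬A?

0.617

C ⊕ A = min(1, 0.033 + 0.450) = min(1, 0.483) = 0.483
(C ⊕ A) ⊕ A = min(1, 0.483 + 0.450) = min(1, 0.933) = 0.933
So the left factor is (C ⊕ A) ⊕ A = 0.933.
¬A = 1 − 0.450 = 0.550
So the right-hand bound is ¬A = 0.550.
The residuum of the Łukasiewicz t-norm gives the supremum: min(1, 1 − 0.933 + 0.550).
1 − 0.933 + 0.550 = 0.617, so t = min(1, 0.617) = 0.617.
Check: 0.933 ⊙ 0.617 = max(0, 0.550) = 0.550 ≤ 0.550.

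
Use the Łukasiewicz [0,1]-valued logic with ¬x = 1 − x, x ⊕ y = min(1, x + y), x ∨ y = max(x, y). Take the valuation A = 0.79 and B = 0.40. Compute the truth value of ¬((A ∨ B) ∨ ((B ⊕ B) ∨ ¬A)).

A ∨ B = max(0.79, 0.40) = 0.79
B ⊕ B = min(1, 0.40 + 0.40) = min(1, 0.80) = 0.80
¬A = 1 − 0.79 = 0.21
(B ⊕ B) ∨ ¬A = max(0.80, 0.21) = 0.80
(A ∨ B) ∨ ((B ⊕ B) ∨ ¬A) = max(0.79, 0.80) = 0.80
¬((A ∨ B) ∨ ((B ⊕ B) ∨ ¬A)) = 1 − 0.80 = 0.20

0.20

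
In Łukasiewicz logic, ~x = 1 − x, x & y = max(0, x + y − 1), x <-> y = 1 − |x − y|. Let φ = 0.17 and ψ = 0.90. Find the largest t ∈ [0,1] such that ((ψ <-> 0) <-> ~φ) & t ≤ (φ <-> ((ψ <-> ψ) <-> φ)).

ψ <-> 0 = 1 − |0.90 − 0.00| = 1 − 0.90 = 0.10
~φ = 1 − 0.17 = 0.83
(ψ <-> 0) <-> ~φ = 1 − |0.10 − 0.83| = 1 − 0.73 = 0.27
So the left factor is (ψ <-> 0) <-> ~φ = 0.27.
ψ <-> ψ = 1 − |0.90 − 0.90| = 1 − 0.00 = 1.00
(ψ <-> ψ) <-> φ = 1 − |1.00 − 0.17| = 1 − 0.83 = 0.17
φ <-> ((ψ <-> ψ) <-> φ) = 1 − |0.17 − 0.17| = 1 − 0.00 = 1.00
So the right-hand bound is φ <-> ((ψ <-> ψ) <-> φ) = 1.00.
The residuum of the Łukasiewicz t-norm gives the supremum: min(1, 1 − 0.27 + 1.00).
1 − 0.27 + 1.00 = 1.73, so t = min(1, 1.73) = 1.00.
Check: 0.27 & 1.00 = max(0, 0.27) = 0.27 ≤ 1.00.

1.00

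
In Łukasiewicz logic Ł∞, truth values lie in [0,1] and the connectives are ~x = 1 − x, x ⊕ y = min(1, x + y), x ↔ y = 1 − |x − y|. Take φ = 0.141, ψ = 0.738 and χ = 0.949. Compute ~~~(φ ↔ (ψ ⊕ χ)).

ψ ⊕ χ = min(1, 0.738 + 0.949) = min(1, 1.687) = 1.000
φ ↔ (ψ ⊕ χ) = 1 − |0.141 − 1.000| = 1 − 0.859 = 0.141
~(φ ↔ (ψ ⊕ χ)) = 1 − 0.141 = 0.859
~~(φ ↔ (ψ ⊕ χ)) = 1 − 0.859 = 0.141
~~~(φ ↔ (ψ ⊕ χ)) = 1 − 0.141 = 0.859

0.859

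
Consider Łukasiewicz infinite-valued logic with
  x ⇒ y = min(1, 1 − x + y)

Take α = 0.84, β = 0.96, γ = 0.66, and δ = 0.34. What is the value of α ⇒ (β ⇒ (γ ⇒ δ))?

0.88

γ ⇒ δ = min(1, 1 − 0.66 + 0.34) = min(1, 0.68) = 0.68
β ⇒ (γ ⇒ δ) = min(1, 1 − 0.96 + 0.68) = min(1, 0.72) = 0.72
α ⇒ (β ⇒ (γ ⇒ δ)) = min(1, 1 − 0.84 + 0.72) = min(1, 0.88) = 0.88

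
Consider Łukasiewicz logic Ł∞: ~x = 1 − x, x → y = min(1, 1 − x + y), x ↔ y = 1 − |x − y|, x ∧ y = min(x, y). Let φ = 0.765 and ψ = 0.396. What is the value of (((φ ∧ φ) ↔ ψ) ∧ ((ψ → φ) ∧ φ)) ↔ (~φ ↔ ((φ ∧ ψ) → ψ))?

0.604

φ ∧ φ = min(0.765, 0.765) = 0.765
(φ ∧ φ) ↔ ψ = 1 − |0.765 − 0.396| = 1 − 0.369 = 0.631
ψ → φ = min(1, 1 − 0.396 + 0.765) = min(1, 1.369) = 1.000
(ψ → φ) ∧ φ = min(1.000, 0.765) = 0.765
((φ ∧ φ) ↔ ψ) ∧ ((ψ → φ) ∧ φ) = min(0.631, 0.765) = 0.631
~φ = 1 − 0.765 = 0.235
φ ∧ ψ = min(0.765, 0.396) = 0.396
(φ ∧ ψ) → ψ = min(1, 1 − 0.396 + 0.396) = min(1, 1.000) = 1.000
~φ ↔ ((φ ∧ ψ) → ψ) = 1 − |0.235 − 1.000| = 1 − 0.765 = 0.235
(((φ ∧ φ) ↔ ψ) ∧ ((ψ → φ) ∧ φ)) ↔ (~φ ↔ ((φ ∧ ψ) → ψ)) = 1 − |0.631 − 0.235| = 1 − 0.396 = 0.604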